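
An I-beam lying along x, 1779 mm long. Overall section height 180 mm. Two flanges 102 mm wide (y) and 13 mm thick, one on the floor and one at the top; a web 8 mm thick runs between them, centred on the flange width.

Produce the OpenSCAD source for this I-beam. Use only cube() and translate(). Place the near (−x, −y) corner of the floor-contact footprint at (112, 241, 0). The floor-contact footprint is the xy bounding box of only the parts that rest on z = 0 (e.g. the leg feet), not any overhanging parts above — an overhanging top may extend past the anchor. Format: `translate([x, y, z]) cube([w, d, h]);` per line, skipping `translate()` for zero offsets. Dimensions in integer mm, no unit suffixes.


translate([112, 241, 0]) cube([1779, 102, 13]);
translate([112, 288, 13]) cube([1779, 8, 154]);
translate([112, 241, 167]) cube([1779, 102, 13]);


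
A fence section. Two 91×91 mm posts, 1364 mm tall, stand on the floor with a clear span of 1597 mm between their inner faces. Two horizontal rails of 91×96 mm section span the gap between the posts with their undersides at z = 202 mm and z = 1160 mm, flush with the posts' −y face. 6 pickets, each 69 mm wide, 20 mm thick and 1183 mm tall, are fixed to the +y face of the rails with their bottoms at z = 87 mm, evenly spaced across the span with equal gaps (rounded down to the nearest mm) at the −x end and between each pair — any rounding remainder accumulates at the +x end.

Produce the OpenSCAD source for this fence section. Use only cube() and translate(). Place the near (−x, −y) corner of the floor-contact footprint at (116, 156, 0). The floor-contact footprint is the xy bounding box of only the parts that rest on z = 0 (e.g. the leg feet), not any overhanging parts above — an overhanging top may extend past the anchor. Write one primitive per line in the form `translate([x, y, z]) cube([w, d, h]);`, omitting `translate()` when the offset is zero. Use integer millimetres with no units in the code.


translate([116, 156, 0]) cube([91, 91, 1364]);
translate([1804, 156, 0]) cube([91, 91, 1364]);
translate([207, 156, 202]) cube([1597, 91, 96]);
translate([207, 156, 1160]) cube([1597, 91, 96]);
translate([376, 247, 87]) cube([69, 20, 1183]);
translate([614, 247, 87]) cube([69, 20, 1183]);
translate([852, 247, 87]) cube([69, 20, 1183]);
translate([1090, 247, 87]) cube([69, 20, 1183]);
translate([1328, 247, 87]) cube([69, 20, 1183]);
translate([1566, 247, 87]) cube([69, 20, 1183]);


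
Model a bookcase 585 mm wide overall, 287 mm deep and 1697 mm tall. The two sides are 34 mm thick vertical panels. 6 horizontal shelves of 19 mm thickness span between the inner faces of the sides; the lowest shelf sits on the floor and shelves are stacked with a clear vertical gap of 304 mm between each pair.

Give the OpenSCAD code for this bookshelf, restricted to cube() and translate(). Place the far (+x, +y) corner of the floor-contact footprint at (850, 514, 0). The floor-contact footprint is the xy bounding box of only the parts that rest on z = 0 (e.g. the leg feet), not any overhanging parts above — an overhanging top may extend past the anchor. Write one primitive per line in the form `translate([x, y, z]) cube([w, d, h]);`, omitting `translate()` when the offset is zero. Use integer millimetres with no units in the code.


translate([265, 227, 0]) cube([34, 287, 1697]);
translate([816, 227, 0]) cube([34, 287, 1697]);
translate([299, 227, 0]) cube([517, 287, 19]);
translate([299, 227, 323]) cube([517, 287, 19]);
translate([299, 227, 646]) cube([517, 287, 19]);
translate([299, 227, 969]) cube([517, 287, 19]);
translate([299, 227, 1292]) cube([517, 287, 19]);
translate([299, 227, 1615]) cube([517, 287, 19]);


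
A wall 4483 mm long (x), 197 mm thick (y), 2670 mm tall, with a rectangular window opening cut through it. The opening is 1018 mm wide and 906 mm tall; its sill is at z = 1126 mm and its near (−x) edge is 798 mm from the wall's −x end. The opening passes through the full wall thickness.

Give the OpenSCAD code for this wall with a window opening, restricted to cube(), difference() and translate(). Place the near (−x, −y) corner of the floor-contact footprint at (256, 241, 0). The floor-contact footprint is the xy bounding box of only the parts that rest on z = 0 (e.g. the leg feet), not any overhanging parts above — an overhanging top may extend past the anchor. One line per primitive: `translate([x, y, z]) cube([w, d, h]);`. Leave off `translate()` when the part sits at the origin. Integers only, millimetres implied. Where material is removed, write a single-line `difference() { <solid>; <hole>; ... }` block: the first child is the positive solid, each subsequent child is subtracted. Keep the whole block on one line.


difference() { translate([256, 241, 0]) cube([4483, 197, 2670]); translate([1054, 241, 1126]) cube([1018, 197, 906]); }


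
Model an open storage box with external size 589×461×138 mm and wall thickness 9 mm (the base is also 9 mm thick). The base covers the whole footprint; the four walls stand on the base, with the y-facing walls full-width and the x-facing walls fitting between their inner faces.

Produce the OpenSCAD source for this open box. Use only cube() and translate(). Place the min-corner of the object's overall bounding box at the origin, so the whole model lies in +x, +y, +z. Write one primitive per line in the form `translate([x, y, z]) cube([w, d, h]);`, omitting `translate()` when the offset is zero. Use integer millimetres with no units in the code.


cube([589, 461, 9]);
translate([0, 0, 9]) cube([589, 9, 129]);
translate([0, 452, 9]) cube([589, 9, 129]);
translate([0, 9, 9]) cube([9, 443, 129]);
translate([580, 9, 9]) cube([9, 443, 129]);


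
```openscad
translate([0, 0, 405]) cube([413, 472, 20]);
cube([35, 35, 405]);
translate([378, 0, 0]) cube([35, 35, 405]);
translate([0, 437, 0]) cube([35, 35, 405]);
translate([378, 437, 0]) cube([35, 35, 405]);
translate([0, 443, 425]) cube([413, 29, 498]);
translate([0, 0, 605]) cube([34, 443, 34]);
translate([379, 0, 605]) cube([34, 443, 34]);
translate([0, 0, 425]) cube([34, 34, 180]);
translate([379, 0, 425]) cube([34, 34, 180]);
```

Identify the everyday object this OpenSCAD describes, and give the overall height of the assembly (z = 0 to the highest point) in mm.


A chair. The overall height is 923 mm.

A slab on four corner posts with a tall panel at the back — a chair. The seat slab sits at z = 405 with thickness 20, and the 498 mm backrest starts at the seat top, so the overall height is 405 + 20 + 498 = 923 mm.


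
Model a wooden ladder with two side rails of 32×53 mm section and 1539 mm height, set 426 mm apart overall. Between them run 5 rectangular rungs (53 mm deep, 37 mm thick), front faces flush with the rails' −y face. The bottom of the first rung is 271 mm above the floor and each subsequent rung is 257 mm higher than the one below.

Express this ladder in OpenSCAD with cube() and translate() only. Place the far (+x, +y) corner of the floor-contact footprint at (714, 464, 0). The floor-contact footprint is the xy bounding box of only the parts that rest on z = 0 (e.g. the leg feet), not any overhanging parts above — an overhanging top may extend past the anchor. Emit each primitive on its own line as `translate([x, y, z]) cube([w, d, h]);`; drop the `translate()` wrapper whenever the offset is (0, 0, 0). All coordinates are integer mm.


// rung span = 426 - 2*32 = 362
// rung[k] z = 271 + k*257
translate([288, 411, 0]) cube([32, 53, 1539]);
translate([682, 411, 0]) cube([32, 53, 1539]);
translate([320, 411, 271]) cube([362, 53, 37]);
translate([320, 411, 528]) cube([362, 53, 37]);
translate([320, 411, 785]) cube([362, 53, 37]);
translate([320, 411, 1042]) cube([362, 53, 37]);
translate([320, 411, 1299]) cube([362, 53, 37]);


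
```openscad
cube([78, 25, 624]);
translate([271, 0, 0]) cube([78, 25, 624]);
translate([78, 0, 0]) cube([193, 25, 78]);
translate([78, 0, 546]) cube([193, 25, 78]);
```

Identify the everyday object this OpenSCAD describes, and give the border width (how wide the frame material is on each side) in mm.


A picture frame. The border width is 78 mm.

Four thin pieces enclosing a rectangular opening — a picture frame. The two full-height stiles are 624 mm tall; the top rail sits at z = 546 and is 78 mm tall, so the border above the opening is 624 − 546 = 78 mm, matching the stile x-width.


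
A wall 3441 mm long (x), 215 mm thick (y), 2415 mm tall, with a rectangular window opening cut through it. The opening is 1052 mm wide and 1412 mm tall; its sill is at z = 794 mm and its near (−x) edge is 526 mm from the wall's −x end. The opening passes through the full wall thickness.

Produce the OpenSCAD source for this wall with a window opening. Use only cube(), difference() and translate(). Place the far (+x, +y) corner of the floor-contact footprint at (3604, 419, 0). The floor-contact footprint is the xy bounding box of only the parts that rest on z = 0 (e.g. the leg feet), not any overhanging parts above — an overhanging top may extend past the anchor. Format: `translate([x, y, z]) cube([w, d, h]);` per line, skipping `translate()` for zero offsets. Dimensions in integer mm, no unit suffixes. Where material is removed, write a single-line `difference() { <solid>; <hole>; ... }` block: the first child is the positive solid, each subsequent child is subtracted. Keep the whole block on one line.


difference() { translate([163, 204, 0]) cube([3441, 215, 2415]); translate([689, 204, 794]) cube([1052, 215, 1412]); }


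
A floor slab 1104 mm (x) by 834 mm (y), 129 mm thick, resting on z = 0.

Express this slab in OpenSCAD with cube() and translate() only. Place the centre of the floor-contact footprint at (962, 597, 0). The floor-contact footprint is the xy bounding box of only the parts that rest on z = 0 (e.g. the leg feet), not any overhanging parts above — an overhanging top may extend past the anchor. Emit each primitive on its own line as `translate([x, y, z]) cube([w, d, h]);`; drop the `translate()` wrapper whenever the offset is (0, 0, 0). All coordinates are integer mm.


translate([410, 180, 0]) cube([1104, 834, 129]);


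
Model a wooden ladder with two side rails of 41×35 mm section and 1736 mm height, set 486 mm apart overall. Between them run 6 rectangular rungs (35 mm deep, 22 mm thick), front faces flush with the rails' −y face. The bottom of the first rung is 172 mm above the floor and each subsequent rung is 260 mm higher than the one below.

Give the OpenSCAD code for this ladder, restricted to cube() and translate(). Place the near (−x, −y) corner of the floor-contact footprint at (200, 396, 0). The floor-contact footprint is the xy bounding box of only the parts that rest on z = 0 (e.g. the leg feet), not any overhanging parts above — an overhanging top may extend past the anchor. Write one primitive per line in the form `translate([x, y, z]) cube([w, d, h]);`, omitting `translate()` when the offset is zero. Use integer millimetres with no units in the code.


// rung span = 486 - 2*41 = 404
// rung[k] z = 172 + k*260
translate([200, 396, 0]) cube([41, 35, 1736]);
translate([645, 396, 0]) cube([41, 35, 1736]);
translate([241, 396, 172]) cube([404, 35, 22]);
translate([241, 396, 432]) cube([404, 35, 22]);
translate([241, 396, 692]) cube([404, 35, 22]);
translate([241, 396, 952]) cube([404, 35, 22]);
translate([241, 396, 1212]) cube([404, 35, 22]);
translate([241, 396, 1472]) cube([404, 35, 22]);


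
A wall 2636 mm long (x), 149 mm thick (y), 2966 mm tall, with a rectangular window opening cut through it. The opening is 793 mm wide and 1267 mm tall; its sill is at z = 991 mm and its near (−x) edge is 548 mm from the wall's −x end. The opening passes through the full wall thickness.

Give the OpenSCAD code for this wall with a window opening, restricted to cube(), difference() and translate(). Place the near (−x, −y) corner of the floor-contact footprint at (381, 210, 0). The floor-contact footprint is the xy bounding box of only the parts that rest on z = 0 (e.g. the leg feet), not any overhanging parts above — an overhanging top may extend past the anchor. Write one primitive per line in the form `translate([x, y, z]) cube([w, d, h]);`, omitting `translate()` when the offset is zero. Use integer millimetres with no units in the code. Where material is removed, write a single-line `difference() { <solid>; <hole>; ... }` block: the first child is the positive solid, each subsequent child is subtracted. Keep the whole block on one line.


difference() { translate([381, 210, 0]) cube([2636, 149, 2966]); translate([929, 210, 991]) cube([793, 149, 1267]); }


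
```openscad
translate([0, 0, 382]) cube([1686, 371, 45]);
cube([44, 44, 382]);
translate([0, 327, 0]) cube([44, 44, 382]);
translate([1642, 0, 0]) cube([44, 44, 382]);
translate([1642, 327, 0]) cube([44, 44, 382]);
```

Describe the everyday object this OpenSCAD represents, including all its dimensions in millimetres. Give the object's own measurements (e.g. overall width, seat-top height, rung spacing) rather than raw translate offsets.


A long wooden bench with a 1686 mm (x) × 371 mm (y) seat, 45 mm thick, its top surface 427 mm above the floor. Four 44 mm square legs at the seat corners, flush with the edges, run from z = 0 to the seat underside.


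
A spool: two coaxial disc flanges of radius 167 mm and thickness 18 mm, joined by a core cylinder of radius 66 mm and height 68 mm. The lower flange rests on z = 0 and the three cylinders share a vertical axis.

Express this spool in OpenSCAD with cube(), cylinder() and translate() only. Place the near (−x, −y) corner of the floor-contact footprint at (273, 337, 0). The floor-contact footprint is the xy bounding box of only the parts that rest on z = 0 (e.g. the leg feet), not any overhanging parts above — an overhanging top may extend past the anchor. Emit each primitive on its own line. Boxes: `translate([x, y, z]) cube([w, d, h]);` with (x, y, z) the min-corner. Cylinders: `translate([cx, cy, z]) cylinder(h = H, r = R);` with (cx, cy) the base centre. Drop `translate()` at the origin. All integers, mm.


translate([440, 504, 0]) cylinder(h = 18, r = 167);
translate([440, 504, 18]) cylinder(h = 68, r = 66);
translate([440, 504, 86]) cylinder(h = 18, r = 167);


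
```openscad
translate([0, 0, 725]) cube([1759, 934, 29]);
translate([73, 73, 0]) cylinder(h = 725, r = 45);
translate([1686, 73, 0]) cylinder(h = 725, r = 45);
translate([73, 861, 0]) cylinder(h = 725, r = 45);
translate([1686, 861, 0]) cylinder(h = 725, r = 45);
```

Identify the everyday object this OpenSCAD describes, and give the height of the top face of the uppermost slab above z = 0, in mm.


A table. The table height is 754 mm.

A 1759×934×29 slab sits at z = 725 on four Ø90 mm round legs — a table. The top surface is at 725 + 29 = 754 mm.


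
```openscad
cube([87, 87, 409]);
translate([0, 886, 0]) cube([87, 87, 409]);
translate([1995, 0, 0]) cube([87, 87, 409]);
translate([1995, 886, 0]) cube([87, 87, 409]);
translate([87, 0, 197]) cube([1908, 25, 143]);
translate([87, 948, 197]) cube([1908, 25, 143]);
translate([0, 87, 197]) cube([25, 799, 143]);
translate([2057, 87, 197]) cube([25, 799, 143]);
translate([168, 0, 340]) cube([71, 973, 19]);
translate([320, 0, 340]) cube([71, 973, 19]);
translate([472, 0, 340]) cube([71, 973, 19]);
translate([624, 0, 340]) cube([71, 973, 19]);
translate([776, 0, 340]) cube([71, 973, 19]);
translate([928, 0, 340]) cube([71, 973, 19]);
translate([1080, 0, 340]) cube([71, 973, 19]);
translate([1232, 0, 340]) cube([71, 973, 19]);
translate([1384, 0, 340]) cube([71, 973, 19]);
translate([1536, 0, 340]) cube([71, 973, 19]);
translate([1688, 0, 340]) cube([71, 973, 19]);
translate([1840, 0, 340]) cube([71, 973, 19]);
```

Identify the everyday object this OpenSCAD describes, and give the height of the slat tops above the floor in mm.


A bed frame. The slat-top height is 359 mm.

Four posts, four rails, and a row of slats — a bed frame. Slats sit on the rails at z = 197 + 143 = 340; with slat thickness 19, the top is 359 mm.


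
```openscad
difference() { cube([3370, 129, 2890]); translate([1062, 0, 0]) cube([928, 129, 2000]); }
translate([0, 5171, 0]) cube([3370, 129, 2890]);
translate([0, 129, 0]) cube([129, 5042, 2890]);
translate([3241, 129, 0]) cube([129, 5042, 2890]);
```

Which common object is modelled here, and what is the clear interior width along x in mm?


A single room. The interior width is 3112 mm.

Four walls enclosing a rectangle with a door in the front wall — a room. Outside width 3370 minus two 129 mm walls gives 3112 mm.


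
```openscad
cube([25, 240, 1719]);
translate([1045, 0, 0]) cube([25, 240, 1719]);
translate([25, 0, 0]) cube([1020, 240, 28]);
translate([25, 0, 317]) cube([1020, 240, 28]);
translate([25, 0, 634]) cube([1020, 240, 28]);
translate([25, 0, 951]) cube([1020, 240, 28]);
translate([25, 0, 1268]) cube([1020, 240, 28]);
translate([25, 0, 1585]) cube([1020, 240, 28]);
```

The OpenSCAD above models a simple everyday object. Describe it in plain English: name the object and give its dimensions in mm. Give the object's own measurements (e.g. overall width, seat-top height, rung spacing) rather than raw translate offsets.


An open bookshelf. Two side panels, each 25 mm thick, 240 mm deep and 1719 mm tall, stand 1070 mm apart (outside-to-outside). Between them sit 6 shelves, each 28 mm thick and 240 mm deep, spanning the full gap between the sides. The bottom shelf rests on the floor (its underside at z = 0) and the clear gap between one shelf's top and the next shelf's underside is 289 mm.


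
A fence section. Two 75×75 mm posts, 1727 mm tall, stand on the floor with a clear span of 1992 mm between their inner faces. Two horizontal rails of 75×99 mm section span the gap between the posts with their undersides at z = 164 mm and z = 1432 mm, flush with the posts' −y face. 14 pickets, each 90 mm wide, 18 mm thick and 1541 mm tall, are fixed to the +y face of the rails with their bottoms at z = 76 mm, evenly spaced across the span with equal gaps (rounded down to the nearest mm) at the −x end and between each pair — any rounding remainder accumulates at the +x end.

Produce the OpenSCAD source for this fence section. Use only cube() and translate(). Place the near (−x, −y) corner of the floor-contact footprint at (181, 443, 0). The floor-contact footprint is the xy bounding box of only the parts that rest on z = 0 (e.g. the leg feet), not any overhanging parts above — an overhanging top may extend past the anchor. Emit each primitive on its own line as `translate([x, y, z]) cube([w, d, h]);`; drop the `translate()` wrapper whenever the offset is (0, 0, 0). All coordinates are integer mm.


translate([181, 443, 0]) cube([75, 75, 1727]);
translate([2248, 443, 0]) cube([75, 75, 1727]);
translate([256, 443, 164]) cube([1992, 75, 99]);
translate([256, 443, 1432]) cube([1992, 75, 99]);
translate([304, 518, 76]) cube([90, 18, 1541]);
translate([442, 518, 76]) cube([90, 18, 1541]);
translate([580, 518, 76]) cube([90, 18, 1541]);
translate([718, 518, 76]) cube([90, 18, 1541]);
translate([856, 518, 76]) cube([90, 18, 1541]);
translate([994, 518, 76]) cube([90, 18, 1541]);
translate([1132, 518, 76]) cube([90, 18, 1541]);
translate([1270, 518, 76]) cube([90, 18, 1541]);
translate([1408, 518, 76]) cube([90, 18, 1541]);
translate([1546, 518, 76]) cube([90, 18, 1541]);
translate([1684, 518, 76]) cube([90, 18, 1541]);
translate([1822, 518, 76]) cube([90, 18, 1541]);
translate([1960, 518, 76]) cube([90, 18, 1541]);
translate([2098, 518, 76]) cube([90, 18, 1541]);


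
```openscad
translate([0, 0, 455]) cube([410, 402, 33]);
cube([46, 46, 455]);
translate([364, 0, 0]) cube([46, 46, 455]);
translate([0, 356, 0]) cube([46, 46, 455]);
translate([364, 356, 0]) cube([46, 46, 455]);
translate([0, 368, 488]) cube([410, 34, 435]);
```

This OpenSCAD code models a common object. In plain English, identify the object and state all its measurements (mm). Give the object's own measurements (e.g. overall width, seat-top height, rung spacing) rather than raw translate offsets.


A chair. The seat is a 410×402×33 mm slab with its top at z = 488 mm, on four 46×46 mm corner legs (flush with the seat edges, standing on z = 0). A flat backrest 34 mm thick, 435 mm tall, spans the full seat width and rises from the seat top along its +y edge, rear face flush with the rear of the seat.


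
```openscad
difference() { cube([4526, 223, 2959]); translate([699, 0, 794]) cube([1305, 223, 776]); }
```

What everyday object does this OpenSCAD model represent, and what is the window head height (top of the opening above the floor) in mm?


A wall with a window opening. The window head height is 1570 mm.

A wall with a rectangular opening subtracted — a window. Sill at z = 794, opening 776 mm tall, so the head is at 794 + 776 = 1570 mm.


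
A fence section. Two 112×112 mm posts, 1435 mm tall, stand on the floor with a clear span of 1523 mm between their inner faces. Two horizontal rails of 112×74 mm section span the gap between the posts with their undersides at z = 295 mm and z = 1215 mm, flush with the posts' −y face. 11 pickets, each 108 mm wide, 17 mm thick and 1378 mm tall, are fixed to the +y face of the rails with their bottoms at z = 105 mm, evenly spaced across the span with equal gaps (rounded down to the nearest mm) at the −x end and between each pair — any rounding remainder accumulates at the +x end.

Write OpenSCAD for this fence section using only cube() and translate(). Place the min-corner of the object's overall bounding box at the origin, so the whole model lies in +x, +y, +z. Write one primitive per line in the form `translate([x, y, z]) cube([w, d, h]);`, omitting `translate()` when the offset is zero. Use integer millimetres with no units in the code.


cube([112, 112, 1435]);
translate([1635, 0, 0]) cube([112, 112, 1435]);
translate([112, 0, 295]) cube([1523, 112, 74]);
translate([112, 0, 1215]) cube([1523, 112, 74]);
translate([139, 112, 105]) cube([108, 17, 1378]);
translate([274, 112, 105]) cube([108, 17, 1378]);
translate([409, 112, 105]) cube([108, 17, 1378]);
translate([544, 112, 105]) cube([108, 17, 1378]);
translate([679, 112, 105]) cube([108, 17, 1378]);
translate([814, 112, 105]) cube([108, 17, 1378]);
translate([949, 112, 105]) cube([108, 17, 1378]);
translate([1084, 112, 105]) cube([108, 17, 1378]);
translate([1219, 112, 105]) cube([108, 17, 1378]);
translate([1354, 112, 105]) cube([108, 17, 1378]);
translate([1489, 112, 105]) cube([108, 17, 1378]);


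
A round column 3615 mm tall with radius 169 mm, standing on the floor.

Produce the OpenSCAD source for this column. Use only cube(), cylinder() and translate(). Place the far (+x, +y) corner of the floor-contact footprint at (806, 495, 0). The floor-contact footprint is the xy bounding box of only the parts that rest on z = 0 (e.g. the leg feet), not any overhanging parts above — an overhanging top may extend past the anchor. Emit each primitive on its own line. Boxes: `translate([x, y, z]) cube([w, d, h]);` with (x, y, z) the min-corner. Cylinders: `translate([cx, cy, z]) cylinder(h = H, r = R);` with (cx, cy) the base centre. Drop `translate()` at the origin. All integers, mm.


translate([637, 326, 0]) cylinder(h = 3615, r = 169);


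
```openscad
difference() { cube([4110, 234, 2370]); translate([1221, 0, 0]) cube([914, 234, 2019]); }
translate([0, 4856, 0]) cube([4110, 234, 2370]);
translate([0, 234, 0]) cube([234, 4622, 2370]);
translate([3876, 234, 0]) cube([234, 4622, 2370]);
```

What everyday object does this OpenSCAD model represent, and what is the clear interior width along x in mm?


A single room. The interior width is 3642 mm.

Four walls enclosing a rectangle with a door in the front wall — a room. Outside width 4110 minus two 234 mm walls gives 3642 mm.


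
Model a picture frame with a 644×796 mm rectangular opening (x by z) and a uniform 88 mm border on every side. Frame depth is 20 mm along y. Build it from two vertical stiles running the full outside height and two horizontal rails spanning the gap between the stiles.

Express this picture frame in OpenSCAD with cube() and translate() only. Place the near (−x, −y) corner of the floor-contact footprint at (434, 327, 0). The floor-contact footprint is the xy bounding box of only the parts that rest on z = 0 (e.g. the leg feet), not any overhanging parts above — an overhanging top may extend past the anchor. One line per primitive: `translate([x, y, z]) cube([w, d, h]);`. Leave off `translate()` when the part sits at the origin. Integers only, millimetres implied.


translate([434, 327, 0]) cube([88, 20, 972]);
translate([1166, 327, 0]) cube([88, 20, 972]);
translate([522, 327, 0]) cube([644, 20, 88]);
translate([522, 327, 884]) cube([644, 20, 88]);


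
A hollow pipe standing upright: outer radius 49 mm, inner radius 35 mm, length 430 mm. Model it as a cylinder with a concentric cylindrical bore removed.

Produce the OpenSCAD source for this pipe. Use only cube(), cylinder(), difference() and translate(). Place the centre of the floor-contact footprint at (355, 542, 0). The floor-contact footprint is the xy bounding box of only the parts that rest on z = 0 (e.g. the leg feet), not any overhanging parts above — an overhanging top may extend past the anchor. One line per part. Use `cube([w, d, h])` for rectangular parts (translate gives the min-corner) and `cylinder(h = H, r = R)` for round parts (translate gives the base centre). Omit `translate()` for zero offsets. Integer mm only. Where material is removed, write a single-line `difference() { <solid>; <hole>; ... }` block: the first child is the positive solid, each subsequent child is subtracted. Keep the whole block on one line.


difference() { translate([355, 542, 0]) cylinder(h = 430, r = 49); translate([355, 542, 0]) cylinder(h = 430, r = 35); }


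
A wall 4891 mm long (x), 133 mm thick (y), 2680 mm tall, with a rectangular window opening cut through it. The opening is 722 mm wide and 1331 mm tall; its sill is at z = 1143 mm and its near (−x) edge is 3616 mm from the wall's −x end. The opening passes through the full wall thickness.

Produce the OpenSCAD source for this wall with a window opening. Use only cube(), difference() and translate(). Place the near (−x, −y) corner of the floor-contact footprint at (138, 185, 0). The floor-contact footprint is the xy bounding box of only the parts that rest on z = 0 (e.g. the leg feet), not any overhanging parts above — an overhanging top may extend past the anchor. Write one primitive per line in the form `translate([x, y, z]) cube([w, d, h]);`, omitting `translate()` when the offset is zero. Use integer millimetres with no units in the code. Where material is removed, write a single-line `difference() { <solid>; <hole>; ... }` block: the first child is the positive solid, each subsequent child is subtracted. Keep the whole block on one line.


difference() { translate([138, 185, 0]) cube([4891, 133, 2680]); translate([3754, 185, 1143]) cube([722, 133, 1331]); }


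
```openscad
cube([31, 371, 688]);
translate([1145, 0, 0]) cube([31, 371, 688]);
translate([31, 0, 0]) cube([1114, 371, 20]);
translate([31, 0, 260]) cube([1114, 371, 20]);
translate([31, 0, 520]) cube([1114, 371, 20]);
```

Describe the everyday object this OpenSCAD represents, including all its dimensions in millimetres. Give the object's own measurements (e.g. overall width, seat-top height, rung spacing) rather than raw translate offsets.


An open bookshelf. Two side panels, each 31 mm thick, 371 mm deep and 688 mm tall, stand 1176 mm apart (outside-to-outside). Between them sit 3 shelves, each 20 mm thick and 371 mm deep, spanning the full gap between the sides. The bottom shelf rests on the floor (its underside at z = 0) and the clear gap between one shelf's top and the next shelf's underside is 240 mm.


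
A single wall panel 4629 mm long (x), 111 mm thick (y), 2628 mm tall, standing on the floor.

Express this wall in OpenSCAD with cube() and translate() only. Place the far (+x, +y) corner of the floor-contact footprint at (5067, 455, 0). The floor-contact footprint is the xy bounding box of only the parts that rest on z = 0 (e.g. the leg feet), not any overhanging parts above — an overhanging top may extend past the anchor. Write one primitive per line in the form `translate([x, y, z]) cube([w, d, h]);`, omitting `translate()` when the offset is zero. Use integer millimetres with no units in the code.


translate([438, 344, 0]) cube([4629, 111, 2628]);


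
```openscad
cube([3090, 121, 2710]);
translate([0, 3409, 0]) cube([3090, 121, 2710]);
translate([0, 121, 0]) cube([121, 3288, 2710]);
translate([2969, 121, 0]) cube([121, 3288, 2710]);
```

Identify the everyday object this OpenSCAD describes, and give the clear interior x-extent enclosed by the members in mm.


A house (or room) frame. The interior width is 2848 mm.

Four 2710 mm walls enclosing a rectangle with no floor or roof — a room or house frame. Outside width is 3090 mm and wall thickness is 121 mm, so the interior width is 3090 − 2 × 121 = 2848 mm.


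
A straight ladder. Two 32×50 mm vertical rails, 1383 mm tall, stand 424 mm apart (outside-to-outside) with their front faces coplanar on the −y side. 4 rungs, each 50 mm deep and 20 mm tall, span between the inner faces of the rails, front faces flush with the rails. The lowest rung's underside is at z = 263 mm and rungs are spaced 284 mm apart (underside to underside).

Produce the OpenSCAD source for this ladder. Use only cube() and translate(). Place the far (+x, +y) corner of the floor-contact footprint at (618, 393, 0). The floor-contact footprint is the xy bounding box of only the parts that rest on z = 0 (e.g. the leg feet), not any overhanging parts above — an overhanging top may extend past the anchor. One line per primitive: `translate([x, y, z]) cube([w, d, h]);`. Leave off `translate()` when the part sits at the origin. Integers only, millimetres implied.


// rung span = 424 - 2*32 = 360
// rung[k] z = 263 + k*284
translate([194, 343, 0]) cube([32, 50, 1383]);
translate([586, 343, 0]) cube([32, 50, 1383]);
translate([226, 343, 263]) cube([360, 50, 20]);
translate([226, 343, 547]) cube([360, 50, 20]);
translate([226, 343, 831]) cube([360, 50, 20]);
translate([226, 343, 1115]) cube([360, 50, 20]);


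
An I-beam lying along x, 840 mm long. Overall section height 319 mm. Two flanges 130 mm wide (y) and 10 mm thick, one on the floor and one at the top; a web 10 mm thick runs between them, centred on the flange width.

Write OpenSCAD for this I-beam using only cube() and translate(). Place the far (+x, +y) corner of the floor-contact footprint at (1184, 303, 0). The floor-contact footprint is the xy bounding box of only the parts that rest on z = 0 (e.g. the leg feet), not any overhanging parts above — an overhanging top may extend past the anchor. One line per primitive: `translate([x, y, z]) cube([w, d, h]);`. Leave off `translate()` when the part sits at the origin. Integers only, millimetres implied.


translate([344, 173, 0]) cube([840, 130, 10]);
translate([344, 233, 10]) cube([840, 10, 299]);
translate([344, 173, 309]) cube([840, 130, 10]);


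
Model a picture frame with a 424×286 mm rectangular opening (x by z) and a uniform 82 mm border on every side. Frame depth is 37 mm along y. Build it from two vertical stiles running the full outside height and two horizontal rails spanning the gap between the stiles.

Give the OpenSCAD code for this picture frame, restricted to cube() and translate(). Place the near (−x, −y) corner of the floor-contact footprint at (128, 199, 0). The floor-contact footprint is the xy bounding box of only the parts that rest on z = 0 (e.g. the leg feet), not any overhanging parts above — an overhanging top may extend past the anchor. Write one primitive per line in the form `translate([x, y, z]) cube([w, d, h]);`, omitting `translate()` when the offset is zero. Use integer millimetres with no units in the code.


translate([128, 199, 0]) cube([82, 37, 450]);
translate([634, 199, 0]) cube([82, 37, 450]);
translate([210, 199, 0]) cube([424, 37, 82]);
translate([210, 199, 368]) cube([424, 37, 82]);


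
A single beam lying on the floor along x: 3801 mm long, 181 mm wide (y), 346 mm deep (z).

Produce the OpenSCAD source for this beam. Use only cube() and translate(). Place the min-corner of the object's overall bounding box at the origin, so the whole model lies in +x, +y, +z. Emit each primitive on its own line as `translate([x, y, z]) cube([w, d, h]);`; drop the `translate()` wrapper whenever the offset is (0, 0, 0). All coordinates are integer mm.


cube([3801, 181, 346]);


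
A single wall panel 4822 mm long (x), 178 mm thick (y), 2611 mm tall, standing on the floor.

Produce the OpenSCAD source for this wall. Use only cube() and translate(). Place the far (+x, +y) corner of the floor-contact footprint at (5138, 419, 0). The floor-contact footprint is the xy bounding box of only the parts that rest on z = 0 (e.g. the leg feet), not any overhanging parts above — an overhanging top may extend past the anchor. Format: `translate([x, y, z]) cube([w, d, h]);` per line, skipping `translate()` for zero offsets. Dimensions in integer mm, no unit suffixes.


translate([316, 241, 0]) cube([4822, 178, 2611]);


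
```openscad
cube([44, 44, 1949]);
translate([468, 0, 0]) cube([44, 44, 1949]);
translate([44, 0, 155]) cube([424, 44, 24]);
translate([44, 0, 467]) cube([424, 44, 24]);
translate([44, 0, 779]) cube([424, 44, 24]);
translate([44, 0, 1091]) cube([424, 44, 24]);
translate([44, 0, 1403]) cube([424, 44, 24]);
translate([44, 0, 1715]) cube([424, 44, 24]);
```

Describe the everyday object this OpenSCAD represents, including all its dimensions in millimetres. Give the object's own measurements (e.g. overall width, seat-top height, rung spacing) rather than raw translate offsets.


A straight ladder. Two 44×44 mm vertical rails, 1949 mm tall, stand 512 mm apart (outside-to-outside) with their front faces coplanar on the −y side. 6 rungs, each 44 mm deep and 24 mm tall, span between the inner faces of the rails, front faces flush with the rails. The lowest rung's underside is at z = 155 mm and rungs are spaced 312 mm apart (underside to underside).


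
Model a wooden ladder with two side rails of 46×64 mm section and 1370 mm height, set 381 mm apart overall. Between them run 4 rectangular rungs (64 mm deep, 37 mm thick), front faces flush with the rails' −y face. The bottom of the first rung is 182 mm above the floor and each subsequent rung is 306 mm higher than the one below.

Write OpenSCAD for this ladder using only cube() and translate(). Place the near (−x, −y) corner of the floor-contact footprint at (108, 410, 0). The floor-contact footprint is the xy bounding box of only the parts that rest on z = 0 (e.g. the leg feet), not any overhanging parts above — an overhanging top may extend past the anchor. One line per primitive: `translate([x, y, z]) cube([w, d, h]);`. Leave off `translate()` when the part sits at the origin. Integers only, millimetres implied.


// rung span = 381 - 2*46 = 289
// rung[k] z = 182 + k*306
translate([108, 410, 0]) cube([46, 64, 1370]);
translate([443, 410, 0]) cube([46, 64, 1370]);
translate([154, 410, 182]) cube([289, 64, 37]);
translate([154, 410, 488]) cube([289, 64, 37]);
translate([154, 410, 794]) cube([289, 64, 37]);
translate([154, 410, 1100]) cube([289, 64, 37]);


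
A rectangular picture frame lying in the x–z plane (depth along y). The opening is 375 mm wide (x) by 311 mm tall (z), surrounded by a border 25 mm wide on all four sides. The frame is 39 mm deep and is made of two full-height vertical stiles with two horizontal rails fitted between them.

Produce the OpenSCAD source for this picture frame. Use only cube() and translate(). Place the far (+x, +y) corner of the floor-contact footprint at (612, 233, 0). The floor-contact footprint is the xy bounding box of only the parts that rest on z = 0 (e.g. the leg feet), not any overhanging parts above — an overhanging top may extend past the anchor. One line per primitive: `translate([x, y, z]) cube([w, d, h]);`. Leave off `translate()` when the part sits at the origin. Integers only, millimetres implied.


translate([187, 194, 0]) cube([25, 39, 361]);
translate([587, 194, 0]) cube([25, 39, 361]);
translate([212, 194, 0]) cube([375, 39, 25]);
translate([212, 194, 336]) cube([375, 39, 25]);


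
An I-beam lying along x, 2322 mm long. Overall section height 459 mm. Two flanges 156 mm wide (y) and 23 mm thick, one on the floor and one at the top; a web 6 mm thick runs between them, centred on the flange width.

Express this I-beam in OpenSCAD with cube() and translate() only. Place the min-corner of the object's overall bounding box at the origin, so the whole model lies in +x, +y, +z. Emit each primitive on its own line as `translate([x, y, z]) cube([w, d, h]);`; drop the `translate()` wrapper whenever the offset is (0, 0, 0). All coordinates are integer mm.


cube([2322, 156, 23]);
translate([0, 75, 23]) cube([2322, 6, 413]);
translate([0, 0, 436]) cube([2322, 156, 23]);


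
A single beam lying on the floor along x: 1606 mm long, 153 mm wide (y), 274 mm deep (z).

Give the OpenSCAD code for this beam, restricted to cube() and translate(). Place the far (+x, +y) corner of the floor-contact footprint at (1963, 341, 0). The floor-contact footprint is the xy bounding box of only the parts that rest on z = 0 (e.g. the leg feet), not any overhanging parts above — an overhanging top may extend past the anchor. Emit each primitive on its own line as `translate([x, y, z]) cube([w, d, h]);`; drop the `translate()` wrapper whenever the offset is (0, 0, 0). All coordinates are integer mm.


translate([357, 188, 0]) cube([1606, 153, 274]);


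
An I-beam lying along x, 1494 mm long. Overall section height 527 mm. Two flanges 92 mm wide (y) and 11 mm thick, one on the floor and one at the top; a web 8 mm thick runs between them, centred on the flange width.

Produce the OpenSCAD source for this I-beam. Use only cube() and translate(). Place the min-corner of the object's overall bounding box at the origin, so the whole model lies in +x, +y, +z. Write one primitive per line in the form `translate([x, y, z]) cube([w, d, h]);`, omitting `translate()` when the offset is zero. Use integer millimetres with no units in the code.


cube([1494, 92, 11]);
translate([0, 42, 11]) cube([1494, 8, 505]);
translate([0, 0, 516]) cube([1494, 92, 11]);


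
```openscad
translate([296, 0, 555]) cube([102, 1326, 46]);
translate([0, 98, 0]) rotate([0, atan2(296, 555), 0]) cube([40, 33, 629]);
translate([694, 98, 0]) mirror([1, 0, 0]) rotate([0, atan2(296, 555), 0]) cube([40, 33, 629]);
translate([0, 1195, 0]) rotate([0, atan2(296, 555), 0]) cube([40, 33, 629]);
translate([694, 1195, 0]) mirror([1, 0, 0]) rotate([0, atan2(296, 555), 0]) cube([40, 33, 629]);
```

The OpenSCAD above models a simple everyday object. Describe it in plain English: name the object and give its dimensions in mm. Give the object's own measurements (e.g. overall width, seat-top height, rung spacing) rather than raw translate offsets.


A sawhorse. A 102×1326×46 mm beam (x, y, z) sits on two A-frame leg pairs. Each pair is two raked legs of 40×33 mm section (33 mm along y) splaying symmetrically in x. Each leg rises 555 mm vertically over 296 mm of horizontal reach and is 629 mm long along its own axis. Every leg's outer bottom edge rests on the floor and its outer top edge meets a bottom edge of the beam — the left legs (tilting toward +x) meet the beam's −x bottom edge, the right legs (their mirror images, tilting toward −x) meet its +x bottom edge — so the leg tops tuck under the beam, the beam's underside is 555 mm above the floor, and the feet are 694 mm apart outside-to-outside with the beam centred between them. The two leg pairs are set in 98 mm from either end of the beam.


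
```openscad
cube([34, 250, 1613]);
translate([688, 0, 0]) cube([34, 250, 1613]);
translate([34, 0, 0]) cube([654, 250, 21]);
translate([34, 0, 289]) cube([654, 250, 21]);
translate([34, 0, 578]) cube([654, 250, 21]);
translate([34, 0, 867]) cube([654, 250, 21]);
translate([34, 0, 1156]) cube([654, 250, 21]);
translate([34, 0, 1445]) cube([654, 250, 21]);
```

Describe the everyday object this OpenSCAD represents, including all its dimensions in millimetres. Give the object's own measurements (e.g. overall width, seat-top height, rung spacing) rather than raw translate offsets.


An open bookshelf. Two side panels, each 34 mm thick, 250 mm deep and 1613 mm tall, stand 722 mm apart (outside-to-outside). Between them sit 6 shelves, each 21 mm thick and 250 mm deep, spanning the full gap between the sides. The bottom shelf rests on the floor (its underside at z = 0) and the clear gap between one shelf's top and the next shelf's underside is 268 mm.
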